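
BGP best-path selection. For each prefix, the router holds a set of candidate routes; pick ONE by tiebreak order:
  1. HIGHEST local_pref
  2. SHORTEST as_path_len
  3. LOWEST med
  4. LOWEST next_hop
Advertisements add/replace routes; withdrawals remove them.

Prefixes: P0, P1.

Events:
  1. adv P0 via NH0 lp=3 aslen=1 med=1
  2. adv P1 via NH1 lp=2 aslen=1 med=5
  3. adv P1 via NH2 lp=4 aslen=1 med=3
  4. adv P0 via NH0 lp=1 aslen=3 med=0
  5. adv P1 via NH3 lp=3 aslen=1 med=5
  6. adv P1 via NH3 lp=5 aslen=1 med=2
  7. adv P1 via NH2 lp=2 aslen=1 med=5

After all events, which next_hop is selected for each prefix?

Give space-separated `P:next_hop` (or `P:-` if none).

Answer: P0:NH0 P1:NH3

Derivation:
Op 1: best P0=NH0 P1=-
Op 2: best P0=NH0 P1=NH1
Op 3: best P0=NH0 P1=NH2
Op 4: best P0=NH0 P1=NH2
Op 5: best P0=NH0 P1=NH2
Op 6: best P0=NH0 P1=NH3
Op 7: best P0=NH0 P1=NH3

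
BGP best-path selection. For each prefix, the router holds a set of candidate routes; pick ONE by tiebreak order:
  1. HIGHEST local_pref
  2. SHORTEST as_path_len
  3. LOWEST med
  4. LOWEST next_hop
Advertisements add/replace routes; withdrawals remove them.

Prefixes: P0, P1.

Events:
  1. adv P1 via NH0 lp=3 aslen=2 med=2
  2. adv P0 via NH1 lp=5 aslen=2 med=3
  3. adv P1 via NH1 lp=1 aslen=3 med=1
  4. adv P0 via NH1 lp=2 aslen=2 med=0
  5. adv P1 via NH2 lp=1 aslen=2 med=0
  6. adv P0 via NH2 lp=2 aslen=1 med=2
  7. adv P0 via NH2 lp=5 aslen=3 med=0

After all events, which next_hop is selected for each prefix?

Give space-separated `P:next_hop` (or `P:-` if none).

Op 1: best P0=- P1=NH0
Op 2: best P0=NH1 P1=NH0
Op 3: best P0=NH1 P1=NH0
Op 4: best P0=NH1 P1=NH0
Op 5: best P0=NH1 P1=NH0
Op 6: best P0=NH2 P1=NH0
Op 7: best P0=NH2 P1=NH0

Answer: P0:NH2 P1:NH0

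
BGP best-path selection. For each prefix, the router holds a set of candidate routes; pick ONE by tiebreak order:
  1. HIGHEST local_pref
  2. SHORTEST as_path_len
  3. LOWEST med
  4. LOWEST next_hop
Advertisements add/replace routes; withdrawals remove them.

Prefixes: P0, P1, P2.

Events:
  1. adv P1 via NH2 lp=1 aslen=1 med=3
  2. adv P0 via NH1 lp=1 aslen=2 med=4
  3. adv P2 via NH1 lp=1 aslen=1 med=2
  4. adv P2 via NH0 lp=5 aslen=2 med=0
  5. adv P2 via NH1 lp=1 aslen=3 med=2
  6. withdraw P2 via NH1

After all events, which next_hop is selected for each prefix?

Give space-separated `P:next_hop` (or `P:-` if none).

Op 1: best P0=- P1=NH2 P2=-
Op 2: best P0=NH1 P1=NH2 P2=-
Op 3: best P0=NH1 P1=NH2 P2=NH1
Op 4: best P0=NH1 P1=NH2 P2=NH0
Op 5: best P0=NH1 P1=NH2 P2=NH0
Op 6: best P0=NH1 P1=NH2 P2=NH0

Answer: P0:NH1 P1:NH2 P2:NH0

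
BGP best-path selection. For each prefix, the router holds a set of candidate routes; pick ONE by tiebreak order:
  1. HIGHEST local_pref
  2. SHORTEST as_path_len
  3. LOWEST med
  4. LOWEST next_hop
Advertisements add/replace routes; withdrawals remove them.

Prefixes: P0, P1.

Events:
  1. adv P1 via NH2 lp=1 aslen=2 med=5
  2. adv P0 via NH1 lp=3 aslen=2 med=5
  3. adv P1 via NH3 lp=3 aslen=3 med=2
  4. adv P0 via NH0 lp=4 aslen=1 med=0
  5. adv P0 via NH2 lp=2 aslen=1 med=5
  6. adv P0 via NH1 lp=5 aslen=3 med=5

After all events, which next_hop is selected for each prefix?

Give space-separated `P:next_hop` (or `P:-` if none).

Answer: P0:NH1 P1:NH3

Derivation:
Op 1: best P0=- P1=NH2
Op 2: best P0=NH1 P1=NH2
Op 3: best P0=NH1 P1=NH3
Op 4: best P0=NH0 P1=NH3
Op 5: best P0=NH0 P1=NH3
Op 6: best P0=NH1 P1=NH3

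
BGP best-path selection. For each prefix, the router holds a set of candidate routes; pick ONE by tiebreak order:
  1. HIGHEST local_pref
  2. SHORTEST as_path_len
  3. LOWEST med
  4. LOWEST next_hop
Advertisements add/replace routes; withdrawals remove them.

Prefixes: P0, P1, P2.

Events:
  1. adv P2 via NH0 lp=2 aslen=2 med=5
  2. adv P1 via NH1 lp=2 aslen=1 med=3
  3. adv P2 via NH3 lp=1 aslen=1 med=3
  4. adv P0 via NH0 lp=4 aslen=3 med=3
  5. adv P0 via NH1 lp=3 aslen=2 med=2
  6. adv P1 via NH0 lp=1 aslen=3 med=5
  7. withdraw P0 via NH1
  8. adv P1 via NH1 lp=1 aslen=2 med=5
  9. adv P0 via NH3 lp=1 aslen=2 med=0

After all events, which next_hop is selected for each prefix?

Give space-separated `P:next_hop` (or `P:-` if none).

Op 1: best P0=- P1=- P2=NH0
Op 2: best P0=- P1=NH1 P2=NH0
Op 3: best P0=- P1=NH1 P2=NH0
Op 4: best P0=NH0 P1=NH1 P2=NH0
Op 5: best P0=NH0 P1=NH1 P2=NH0
Op 6: best P0=NH0 P1=NH1 P2=NH0
Op 7: best P0=NH0 P1=NH1 P2=NH0
Op 8: best P0=NH0 P1=NH1 P2=NH0
Op 9: best P0=NH0 P1=NH1 P2=NH0

Answer: P0:NH0 P1:NH1 P2:NH0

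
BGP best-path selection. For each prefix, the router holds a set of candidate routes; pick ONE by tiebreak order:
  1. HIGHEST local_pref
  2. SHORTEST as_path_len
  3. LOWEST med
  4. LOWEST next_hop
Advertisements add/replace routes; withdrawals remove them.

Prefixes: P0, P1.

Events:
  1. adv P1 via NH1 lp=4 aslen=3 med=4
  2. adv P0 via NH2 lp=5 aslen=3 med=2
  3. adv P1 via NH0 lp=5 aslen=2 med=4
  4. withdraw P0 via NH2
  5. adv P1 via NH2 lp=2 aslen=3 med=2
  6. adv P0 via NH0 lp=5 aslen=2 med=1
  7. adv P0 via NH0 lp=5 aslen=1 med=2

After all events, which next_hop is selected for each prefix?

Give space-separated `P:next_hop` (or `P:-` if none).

Answer: P0:NH0 P1:NH0

Derivation:
Op 1: best P0=- P1=NH1
Op 2: best P0=NH2 P1=NH1
Op 3: best P0=NH2 P1=NH0
Op 4: best P0=- P1=NH0
Op 5: best P0=- P1=NH0
Op 6: best P0=NH0 P1=NH0
Op 7: best P0=NH0 P1=NH0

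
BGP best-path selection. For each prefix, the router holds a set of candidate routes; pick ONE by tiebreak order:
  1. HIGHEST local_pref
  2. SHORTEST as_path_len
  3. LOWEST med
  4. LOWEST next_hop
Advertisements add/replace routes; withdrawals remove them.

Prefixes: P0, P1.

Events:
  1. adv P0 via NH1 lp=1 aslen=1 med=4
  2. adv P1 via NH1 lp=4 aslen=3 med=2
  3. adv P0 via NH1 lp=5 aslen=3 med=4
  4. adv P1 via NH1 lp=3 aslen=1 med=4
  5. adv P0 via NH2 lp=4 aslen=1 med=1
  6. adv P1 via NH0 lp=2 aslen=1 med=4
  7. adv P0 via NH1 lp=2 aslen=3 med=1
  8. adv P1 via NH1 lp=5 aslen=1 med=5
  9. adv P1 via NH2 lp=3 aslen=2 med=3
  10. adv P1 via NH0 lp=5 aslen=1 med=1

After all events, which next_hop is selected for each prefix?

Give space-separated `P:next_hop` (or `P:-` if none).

Answer: P0:NH2 P1:NH0

Derivation:
Op 1: best P0=NH1 P1=-
Op 2: best P0=NH1 P1=NH1
Op 3: best P0=NH1 P1=NH1
Op 4: best P0=NH1 P1=NH1
Op 5: best P0=NH1 P1=NH1
Op 6: best P0=NH1 P1=NH1
Op 7: best P0=NH2 P1=NH1
Op 8: best P0=NH2 P1=NH1
Op 9: best P0=NH2 P1=NH1
Op 10: best P0=NH2 P1=NH0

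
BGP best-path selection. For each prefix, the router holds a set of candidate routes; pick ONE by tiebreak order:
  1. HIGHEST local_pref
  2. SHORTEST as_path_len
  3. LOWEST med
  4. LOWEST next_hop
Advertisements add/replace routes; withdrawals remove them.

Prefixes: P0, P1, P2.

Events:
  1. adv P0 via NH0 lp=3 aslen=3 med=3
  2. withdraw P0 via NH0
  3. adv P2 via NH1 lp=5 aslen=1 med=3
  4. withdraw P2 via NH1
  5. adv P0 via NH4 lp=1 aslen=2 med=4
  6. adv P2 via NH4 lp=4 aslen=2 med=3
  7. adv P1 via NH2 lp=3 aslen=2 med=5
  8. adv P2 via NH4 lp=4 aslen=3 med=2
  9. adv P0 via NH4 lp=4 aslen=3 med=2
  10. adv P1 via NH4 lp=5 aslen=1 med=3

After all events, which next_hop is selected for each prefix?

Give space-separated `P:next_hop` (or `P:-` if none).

Answer: P0:NH4 P1:NH4 P2:NH4

Derivation:
Op 1: best P0=NH0 P1=- P2=-
Op 2: best P0=- P1=- P2=-
Op 3: best P0=- P1=- P2=NH1
Op 4: best P0=- P1=- P2=-
Op 5: best P0=NH4 P1=- P2=-
Op 6: best P0=NH4 P1=- P2=NH4
Op 7: best P0=NH4 P1=NH2 P2=NH4
Op 8: best P0=NH4 P1=NH2 P2=NH4
Op 9: best P0=NH4 P1=NH2 P2=NH4
Op 10: best P0=NH4 P1=NH4 P2=NH4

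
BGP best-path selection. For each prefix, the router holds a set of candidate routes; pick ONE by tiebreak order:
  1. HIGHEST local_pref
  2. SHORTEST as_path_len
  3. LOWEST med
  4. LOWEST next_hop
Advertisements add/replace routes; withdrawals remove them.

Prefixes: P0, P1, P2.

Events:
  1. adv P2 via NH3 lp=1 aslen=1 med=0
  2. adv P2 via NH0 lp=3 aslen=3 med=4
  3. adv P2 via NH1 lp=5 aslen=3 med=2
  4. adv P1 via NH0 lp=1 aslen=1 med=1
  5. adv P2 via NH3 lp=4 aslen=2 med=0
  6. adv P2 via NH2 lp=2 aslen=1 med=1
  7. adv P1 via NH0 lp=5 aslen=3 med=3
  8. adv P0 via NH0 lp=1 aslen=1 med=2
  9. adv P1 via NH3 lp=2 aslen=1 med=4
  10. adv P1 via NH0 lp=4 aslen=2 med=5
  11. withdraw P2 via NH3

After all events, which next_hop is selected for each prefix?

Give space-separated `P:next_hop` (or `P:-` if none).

Answer: P0:NH0 P1:NH0 P2:NH1

Derivation:
Op 1: best P0=- P1=- P2=NH3
Op 2: best P0=- P1=- P2=NH0
Op 3: best P0=- P1=- P2=NH1
Op 4: best P0=- P1=NH0 P2=NH1
Op 5: best P0=- P1=NH0 P2=NH1
Op 6: best P0=- P1=NH0 P2=NH1
Op 7: best P0=- P1=NH0 P2=NH1
Op 8: best P0=NH0 P1=NH0 P2=NH1
Op 9: best P0=NH0 P1=NH0 P2=NH1
Op 10: best P0=NH0 P1=NH0 P2=NH1
Op 11: best P0=NH0 P1=NH0 P2=NH1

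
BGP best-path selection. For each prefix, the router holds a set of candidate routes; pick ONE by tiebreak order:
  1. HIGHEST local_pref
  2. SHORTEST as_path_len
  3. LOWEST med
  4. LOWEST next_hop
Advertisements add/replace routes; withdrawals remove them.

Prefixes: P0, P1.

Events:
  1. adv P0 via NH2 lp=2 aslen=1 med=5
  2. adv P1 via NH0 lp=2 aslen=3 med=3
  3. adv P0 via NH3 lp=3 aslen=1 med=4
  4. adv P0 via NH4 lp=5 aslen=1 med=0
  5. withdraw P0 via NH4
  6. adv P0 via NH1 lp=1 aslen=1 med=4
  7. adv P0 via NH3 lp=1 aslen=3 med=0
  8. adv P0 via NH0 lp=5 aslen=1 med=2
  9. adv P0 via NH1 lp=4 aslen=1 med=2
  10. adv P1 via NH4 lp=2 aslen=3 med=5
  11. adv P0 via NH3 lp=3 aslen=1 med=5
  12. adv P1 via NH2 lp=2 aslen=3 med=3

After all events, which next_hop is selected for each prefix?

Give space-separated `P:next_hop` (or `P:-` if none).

Answer: P0:NH0 P1:NH0

Derivation:
Op 1: best P0=NH2 P1=-
Op 2: best P0=NH2 P1=NH0
Op 3: best P0=NH3 P1=NH0
Op 4: best P0=NH4 P1=NH0
Op 5: best P0=NH3 P1=NH0
Op 6: best P0=NH3 P1=NH0
Op 7: best P0=NH2 P1=NH0
Op 8: best P0=NH0 P1=NH0
Op 9: best P0=NH0 P1=NH0
Op 10: best P0=NH0 P1=NH0
Op 11: best P0=NH0 P1=NH0
Op 12: best P0=NH0 P1=NH0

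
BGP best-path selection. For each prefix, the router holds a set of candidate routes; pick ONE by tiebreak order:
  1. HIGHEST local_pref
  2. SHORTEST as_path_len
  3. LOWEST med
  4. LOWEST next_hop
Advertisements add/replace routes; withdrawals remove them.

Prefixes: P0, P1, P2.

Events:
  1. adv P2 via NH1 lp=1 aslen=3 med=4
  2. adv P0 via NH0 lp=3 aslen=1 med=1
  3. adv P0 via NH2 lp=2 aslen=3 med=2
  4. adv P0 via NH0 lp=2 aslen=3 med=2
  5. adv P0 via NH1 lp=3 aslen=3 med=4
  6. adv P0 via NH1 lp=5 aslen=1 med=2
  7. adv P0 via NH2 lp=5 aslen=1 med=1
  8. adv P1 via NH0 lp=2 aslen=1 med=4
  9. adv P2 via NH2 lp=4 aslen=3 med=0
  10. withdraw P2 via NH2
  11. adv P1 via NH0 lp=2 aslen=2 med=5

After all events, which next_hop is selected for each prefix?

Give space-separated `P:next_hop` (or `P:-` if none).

Op 1: best P0=- P1=- P2=NH1
Op 2: best P0=NH0 P1=- P2=NH1
Op 3: best P0=NH0 P1=- P2=NH1
Op 4: best P0=NH0 P1=- P2=NH1
Op 5: best P0=NH1 P1=- P2=NH1
Op 6: best P0=NH1 P1=- P2=NH1
Op 7: best P0=NH2 P1=- P2=NH1
Op 8: best P0=NH2 P1=NH0 P2=NH1
Op 9: best P0=NH2 P1=NH0 P2=NH2
Op 10: best P0=NH2 P1=NH0 P2=NH1
Op 11: best P0=NH2 P1=NH0 P2=NH1

Answer: P0:NH2 P1:NH0 P2:NH1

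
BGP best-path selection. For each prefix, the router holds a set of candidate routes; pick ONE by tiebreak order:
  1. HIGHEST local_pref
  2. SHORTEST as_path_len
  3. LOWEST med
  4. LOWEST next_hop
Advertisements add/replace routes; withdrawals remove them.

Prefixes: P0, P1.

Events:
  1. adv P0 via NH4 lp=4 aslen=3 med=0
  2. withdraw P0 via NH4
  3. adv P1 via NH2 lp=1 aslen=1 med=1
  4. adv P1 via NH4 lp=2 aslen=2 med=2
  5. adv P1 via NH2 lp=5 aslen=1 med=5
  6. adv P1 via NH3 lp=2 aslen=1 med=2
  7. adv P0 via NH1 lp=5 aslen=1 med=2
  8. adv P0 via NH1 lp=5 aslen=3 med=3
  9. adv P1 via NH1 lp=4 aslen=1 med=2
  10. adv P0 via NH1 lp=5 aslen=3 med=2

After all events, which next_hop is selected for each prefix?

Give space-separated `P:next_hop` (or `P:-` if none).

Answer: P0:NH1 P1:NH2

Derivation:
Op 1: best P0=NH4 P1=-
Op 2: best P0=- P1=-
Op 3: best P0=- P1=NH2
Op 4: best P0=- P1=NH4
Op 5: best P0=- P1=NH2
Op 6: best P0=- P1=NH2
Op 7: best P0=NH1 P1=NH2
Op 8: best P0=NH1 P1=NH2
Op 9: best P0=NH1 P1=NH2
Op 10: best P0=NH1 P1=NH2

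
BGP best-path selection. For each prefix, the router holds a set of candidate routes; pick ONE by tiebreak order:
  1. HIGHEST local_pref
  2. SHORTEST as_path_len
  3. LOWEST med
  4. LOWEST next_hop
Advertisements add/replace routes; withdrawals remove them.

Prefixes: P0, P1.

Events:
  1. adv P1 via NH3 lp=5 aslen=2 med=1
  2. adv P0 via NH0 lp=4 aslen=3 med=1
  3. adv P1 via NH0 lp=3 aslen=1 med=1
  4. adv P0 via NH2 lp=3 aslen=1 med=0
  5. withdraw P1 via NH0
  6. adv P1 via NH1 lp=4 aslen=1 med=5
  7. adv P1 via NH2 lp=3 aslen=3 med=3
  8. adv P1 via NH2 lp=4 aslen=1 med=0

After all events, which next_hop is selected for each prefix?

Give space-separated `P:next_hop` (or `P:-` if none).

Answer: P0:NH0 P1:NH3

Derivation:
Op 1: best P0=- P1=NH3
Op 2: best P0=NH0 P1=NH3
Op 3: best P0=NH0 P1=NH3
Op 4: best P0=NH0 P1=NH3
Op 5: best P0=NH0 P1=NH3
Op 6: best P0=NH0 P1=NH3
Op 7: best P0=NH0 P1=NH3
Op 8: best P0=NH0 P1=NH3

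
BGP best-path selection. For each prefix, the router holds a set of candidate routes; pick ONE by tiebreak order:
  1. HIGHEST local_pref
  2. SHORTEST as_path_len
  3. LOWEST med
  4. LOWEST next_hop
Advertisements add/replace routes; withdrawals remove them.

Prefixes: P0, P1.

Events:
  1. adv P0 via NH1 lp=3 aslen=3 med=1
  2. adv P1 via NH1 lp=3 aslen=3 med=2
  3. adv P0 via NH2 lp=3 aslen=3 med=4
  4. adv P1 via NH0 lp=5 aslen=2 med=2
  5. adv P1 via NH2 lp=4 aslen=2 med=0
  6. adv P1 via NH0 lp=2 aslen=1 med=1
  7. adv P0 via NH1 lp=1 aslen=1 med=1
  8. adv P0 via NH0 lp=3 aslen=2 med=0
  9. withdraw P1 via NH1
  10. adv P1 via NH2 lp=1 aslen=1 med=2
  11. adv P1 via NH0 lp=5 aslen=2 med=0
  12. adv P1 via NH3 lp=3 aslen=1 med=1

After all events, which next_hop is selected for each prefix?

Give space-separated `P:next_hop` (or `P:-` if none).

Answer: P0:NH0 P1:NH0

Derivation:
Op 1: best P0=NH1 P1=-
Op 2: best P0=NH1 P1=NH1
Op 3: best P0=NH1 P1=NH1
Op 4: best P0=NH1 P1=NH0
Op 5: best P0=NH1 P1=NH0
Op 6: best P0=NH1 P1=NH2
Op 7: best P0=NH2 P1=NH2
Op 8: best P0=NH0 P1=NH2
Op 9: best P0=NH0 P1=NH2
Op 10: best P0=NH0 P1=NH0
Op 11: best P0=NH0 P1=NH0
Op 12: best P0=NH0 P1=NH0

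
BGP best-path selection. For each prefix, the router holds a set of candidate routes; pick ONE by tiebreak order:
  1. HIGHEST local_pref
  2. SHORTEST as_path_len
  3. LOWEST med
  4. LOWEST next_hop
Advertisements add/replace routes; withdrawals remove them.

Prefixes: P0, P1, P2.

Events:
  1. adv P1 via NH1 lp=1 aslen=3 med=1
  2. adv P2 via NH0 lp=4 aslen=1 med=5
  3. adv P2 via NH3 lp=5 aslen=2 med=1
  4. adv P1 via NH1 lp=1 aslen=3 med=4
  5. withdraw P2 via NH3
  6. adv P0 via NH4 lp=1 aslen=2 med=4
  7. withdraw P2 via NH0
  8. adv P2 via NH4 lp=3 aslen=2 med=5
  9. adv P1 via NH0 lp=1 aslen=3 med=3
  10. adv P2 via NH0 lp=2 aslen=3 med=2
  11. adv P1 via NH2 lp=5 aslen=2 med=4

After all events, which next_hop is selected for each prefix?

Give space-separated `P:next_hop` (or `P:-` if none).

Answer: P0:NH4 P1:NH2 P2:NH4

Derivation:
Op 1: best P0=- P1=NH1 P2=-
Op 2: best P0=- P1=NH1 P2=NH0
Op 3: best P0=- P1=NH1 P2=NH3
Op 4: best P0=- P1=NH1 P2=NH3
Op 5: best P0=- P1=NH1 P2=NH0
Op 6: best P0=NH4 P1=NH1 P2=NH0
Op 7: best P0=NH4 P1=NH1 P2=-
Op 8: best P0=NH4 P1=NH1 P2=NH4
Op 9: best P0=NH4 P1=NH0 P2=NH4
Op 10: best P0=NH4 P1=NH0 P2=NH4
Op 11: best P0=NH4 P1=NH2 P2=NH4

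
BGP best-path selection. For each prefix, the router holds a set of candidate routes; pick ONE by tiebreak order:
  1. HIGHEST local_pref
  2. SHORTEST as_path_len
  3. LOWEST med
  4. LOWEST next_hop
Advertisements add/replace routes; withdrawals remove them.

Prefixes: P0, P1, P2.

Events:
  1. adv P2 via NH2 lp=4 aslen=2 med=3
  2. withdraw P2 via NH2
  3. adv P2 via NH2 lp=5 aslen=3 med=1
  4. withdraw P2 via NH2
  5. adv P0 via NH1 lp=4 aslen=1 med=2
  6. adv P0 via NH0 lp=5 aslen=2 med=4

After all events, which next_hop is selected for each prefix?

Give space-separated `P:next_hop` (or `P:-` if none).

Answer: P0:NH0 P1:- P2:-

Derivation:
Op 1: best P0=- P1=- P2=NH2
Op 2: best P0=- P1=- P2=-
Op 3: best P0=- P1=- P2=NH2
Op 4: best P0=- P1=- P2=-
Op 5: best P0=NH1 P1=- P2=-
Op 6: best P0=NH0 P1=- P2=-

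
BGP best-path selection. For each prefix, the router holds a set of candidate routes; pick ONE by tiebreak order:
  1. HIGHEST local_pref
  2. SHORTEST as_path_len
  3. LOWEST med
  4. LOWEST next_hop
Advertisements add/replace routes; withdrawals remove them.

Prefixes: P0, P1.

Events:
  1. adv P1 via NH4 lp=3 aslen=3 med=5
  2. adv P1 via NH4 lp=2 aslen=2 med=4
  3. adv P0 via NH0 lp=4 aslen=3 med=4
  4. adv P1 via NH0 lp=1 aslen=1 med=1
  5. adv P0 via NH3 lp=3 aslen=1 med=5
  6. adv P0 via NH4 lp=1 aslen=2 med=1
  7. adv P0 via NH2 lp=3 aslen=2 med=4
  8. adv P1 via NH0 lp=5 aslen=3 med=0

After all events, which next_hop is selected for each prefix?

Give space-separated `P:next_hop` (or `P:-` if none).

Op 1: best P0=- P1=NH4
Op 2: best P0=- P1=NH4
Op 3: best P0=NH0 P1=NH4
Op 4: best P0=NH0 P1=NH4
Op 5: best P0=NH0 P1=NH4
Op 6: best P0=NH0 P1=NH4
Op 7: best P0=NH0 P1=NH4
Op 8: best P0=NH0 P1=NH0

Answer: P0:NH0 P1:NH0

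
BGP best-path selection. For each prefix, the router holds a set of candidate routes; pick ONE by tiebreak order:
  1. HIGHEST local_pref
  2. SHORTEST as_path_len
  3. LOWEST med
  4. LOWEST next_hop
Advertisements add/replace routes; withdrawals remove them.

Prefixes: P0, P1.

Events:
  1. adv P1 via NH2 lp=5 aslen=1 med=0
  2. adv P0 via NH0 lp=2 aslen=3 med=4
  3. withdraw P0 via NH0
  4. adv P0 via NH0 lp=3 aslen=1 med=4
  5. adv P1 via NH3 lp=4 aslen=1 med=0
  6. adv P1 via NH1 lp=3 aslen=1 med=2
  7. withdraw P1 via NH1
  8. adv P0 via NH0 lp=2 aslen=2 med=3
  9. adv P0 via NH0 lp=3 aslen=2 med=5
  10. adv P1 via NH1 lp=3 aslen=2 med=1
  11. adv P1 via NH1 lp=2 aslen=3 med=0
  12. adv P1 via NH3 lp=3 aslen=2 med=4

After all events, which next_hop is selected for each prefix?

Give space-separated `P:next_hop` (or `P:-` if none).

Answer: P0:NH0 P1:NH2

Derivation:
Op 1: best P0=- P1=NH2
Op 2: best P0=NH0 P1=NH2
Op 3: best P0=- P1=NH2
Op 4: best P0=NH0 P1=NH2
Op 5: best P0=NH0 P1=NH2
Op 6: best P0=NH0 P1=NH2
Op 7: best P0=NH0 P1=NH2
Op 8: best P0=NH0 P1=NH2
Op 9: best P0=NH0 P1=NH2
Op 10: best P0=NH0 P1=NH2
Op 11: best P0=NH0 P1=NH2
Op 12: best P0=NH0 P1=NH2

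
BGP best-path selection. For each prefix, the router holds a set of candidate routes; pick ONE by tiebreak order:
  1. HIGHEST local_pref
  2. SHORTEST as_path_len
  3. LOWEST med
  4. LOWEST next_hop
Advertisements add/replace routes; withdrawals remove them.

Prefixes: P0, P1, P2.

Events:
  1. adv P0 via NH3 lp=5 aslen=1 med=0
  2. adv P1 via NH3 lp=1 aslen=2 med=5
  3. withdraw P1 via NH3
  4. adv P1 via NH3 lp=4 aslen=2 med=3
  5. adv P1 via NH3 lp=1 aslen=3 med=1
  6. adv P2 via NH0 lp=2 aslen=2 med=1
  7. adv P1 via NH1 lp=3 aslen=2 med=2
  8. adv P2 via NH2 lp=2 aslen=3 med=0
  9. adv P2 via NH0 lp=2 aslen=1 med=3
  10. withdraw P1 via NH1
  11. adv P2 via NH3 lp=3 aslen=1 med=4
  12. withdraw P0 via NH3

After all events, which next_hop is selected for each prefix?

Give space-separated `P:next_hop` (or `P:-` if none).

Answer: P0:- P1:NH3 P2:NH3

Derivation:
Op 1: best P0=NH3 P1=- P2=-
Op 2: best P0=NH3 P1=NH3 P2=-
Op 3: best P0=NH3 P1=- P2=-
Op 4: best P0=NH3 P1=NH3 P2=-
Op 5: best P0=NH3 P1=NH3 P2=-
Op 6: best P0=NH3 P1=NH3 P2=NH0
Op 7: best P0=NH3 P1=NH1 P2=NH0
Op 8: best P0=NH3 P1=NH1 P2=NH0
Op 9: best P0=NH3 P1=NH1 P2=NH0
Op 10: best P0=NH3 P1=NH3 P2=NH0
Op 11: best P0=NH3 P1=NH3 P2=NH3
Op 12: best P0=- P1=NH3 P2=NH3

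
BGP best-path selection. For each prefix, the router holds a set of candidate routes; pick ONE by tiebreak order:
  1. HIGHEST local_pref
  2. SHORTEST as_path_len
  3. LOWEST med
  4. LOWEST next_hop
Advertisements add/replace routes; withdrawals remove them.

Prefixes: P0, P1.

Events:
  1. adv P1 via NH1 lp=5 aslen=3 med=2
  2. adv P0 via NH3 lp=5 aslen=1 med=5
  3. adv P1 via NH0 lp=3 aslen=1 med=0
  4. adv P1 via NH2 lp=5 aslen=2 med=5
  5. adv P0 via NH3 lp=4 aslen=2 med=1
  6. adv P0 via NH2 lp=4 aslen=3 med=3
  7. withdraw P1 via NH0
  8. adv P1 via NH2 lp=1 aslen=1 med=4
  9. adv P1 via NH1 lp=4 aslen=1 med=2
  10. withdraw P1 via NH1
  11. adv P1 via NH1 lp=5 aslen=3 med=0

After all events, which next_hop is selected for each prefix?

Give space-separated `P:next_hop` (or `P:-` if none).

Answer: P0:NH3 P1:NH1

Derivation:
Op 1: best P0=- P1=NH1
Op 2: best P0=NH3 P1=NH1
Op 3: best P0=NH3 P1=NH1
Op 4: best P0=NH3 P1=NH2
Op 5: best P0=NH3 P1=NH2
Op 6: best P0=NH3 P1=NH2
Op 7: best P0=NH3 P1=NH2
Op 8: best P0=NH3 P1=NH1
Op 9: best P0=NH3 P1=NH1
Op 10: best P0=NH3 P1=NH2
Op 11: best P0=NH3 P1=NH1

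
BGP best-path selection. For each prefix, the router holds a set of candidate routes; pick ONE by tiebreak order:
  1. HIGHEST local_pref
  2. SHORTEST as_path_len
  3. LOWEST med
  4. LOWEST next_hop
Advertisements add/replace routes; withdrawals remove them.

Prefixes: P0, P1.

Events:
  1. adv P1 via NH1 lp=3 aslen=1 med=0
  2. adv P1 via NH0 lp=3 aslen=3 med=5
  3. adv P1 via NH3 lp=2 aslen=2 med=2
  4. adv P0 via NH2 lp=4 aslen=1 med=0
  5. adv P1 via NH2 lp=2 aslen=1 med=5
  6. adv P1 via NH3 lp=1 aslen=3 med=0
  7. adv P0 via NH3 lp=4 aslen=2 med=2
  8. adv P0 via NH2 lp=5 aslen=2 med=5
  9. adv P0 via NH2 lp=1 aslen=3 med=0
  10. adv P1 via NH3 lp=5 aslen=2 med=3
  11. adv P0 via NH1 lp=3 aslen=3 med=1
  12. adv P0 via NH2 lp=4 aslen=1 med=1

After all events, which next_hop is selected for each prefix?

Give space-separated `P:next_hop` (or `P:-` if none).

Answer: P0:NH2 P1:NH3

Derivation:
Op 1: best P0=- P1=NH1
Op 2: best P0=- P1=NH1
Op 3: best P0=- P1=NH1
Op 4: best P0=NH2 P1=NH1
Op 5: best P0=NH2 P1=NH1
Op 6: best P0=NH2 P1=NH1
Op 7: best P0=NH2 P1=NH1
Op 8: best P0=NH2 P1=NH1
Op 9: best P0=NH3 P1=NH1
Op 10: best P0=NH3 P1=NH3
Op 11: best P0=NH3 P1=NH3
Op 12: best P0=NH2 P1=NH3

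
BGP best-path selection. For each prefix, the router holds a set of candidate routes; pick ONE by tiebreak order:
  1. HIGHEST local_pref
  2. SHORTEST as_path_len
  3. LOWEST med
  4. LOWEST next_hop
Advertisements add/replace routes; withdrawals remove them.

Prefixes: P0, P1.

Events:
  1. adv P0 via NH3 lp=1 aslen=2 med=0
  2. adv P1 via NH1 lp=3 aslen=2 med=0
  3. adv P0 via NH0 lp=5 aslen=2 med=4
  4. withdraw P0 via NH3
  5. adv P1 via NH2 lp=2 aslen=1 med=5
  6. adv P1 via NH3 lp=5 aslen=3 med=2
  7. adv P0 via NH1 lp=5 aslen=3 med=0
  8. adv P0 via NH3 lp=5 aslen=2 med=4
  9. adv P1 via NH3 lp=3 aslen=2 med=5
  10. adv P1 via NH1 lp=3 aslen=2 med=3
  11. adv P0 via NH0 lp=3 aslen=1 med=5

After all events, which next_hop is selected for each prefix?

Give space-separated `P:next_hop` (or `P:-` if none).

Op 1: best P0=NH3 P1=-
Op 2: best P0=NH3 P1=NH1
Op 3: best P0=NH0 P1=NH1
Op 4: best P0=NH0 P1=NH1
Op 5: best P0=NH0 P1=NH1
Op 6: best P0=NH0 P1=NH3
Op 7: best P0=NH0 P1=NH3
Op 8: best P0=NH0 P1=NH3
Op 9: best P0=NH0 P1=NH1
Op 10: best P0=NH0 P1=NH1
Op 11: best P0=NH3 P1=NH1

Answer: P0:NH3 P1:NH1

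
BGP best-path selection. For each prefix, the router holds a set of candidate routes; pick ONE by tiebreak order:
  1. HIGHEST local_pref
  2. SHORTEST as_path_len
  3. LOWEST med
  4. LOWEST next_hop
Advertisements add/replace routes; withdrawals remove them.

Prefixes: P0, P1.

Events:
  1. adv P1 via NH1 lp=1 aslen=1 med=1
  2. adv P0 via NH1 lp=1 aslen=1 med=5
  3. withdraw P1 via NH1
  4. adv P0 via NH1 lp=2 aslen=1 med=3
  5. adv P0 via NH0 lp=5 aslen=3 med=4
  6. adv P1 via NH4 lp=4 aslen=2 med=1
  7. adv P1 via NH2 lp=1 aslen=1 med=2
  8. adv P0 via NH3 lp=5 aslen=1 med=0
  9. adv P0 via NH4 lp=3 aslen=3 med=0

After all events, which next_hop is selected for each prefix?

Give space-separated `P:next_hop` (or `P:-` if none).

Answer: P0:NH3 P1:NH4

Derivation:
Op 1: best P0=- P1=NH1
Op 2: best P0=NH1 P1=NH1
Op 3: best P0=NH1 P1=-
Op 4: best P0=NH1 P1=-
Op 5: best P0=NH0 P1=-
Op 6: best P0=NH0 P1=NH4
Op 7: best P0=NH0 P1=NH4
Op 8: best P0=NH3 P1=NH4
Op 9: best P0=NH3 P1=NH4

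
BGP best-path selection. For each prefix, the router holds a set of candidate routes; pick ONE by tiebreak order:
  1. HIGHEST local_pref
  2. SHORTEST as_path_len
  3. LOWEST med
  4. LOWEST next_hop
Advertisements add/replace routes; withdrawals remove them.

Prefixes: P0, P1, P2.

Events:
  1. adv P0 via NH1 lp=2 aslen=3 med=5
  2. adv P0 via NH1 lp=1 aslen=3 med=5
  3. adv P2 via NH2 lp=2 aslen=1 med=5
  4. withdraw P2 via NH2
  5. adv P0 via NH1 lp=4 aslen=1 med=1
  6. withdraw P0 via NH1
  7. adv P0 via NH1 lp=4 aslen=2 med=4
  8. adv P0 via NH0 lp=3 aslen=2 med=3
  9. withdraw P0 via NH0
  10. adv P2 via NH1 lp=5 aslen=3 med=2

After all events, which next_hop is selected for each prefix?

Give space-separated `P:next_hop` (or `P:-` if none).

Answer: P0:NH1 P1:- P2:NH1

Derivation:
Op 1: best P0=NH1 P1=- P2=-
Op 2: best P0=NH1 P1=- P2=-
Op 3: best P0=NH1 P1=- P2=NH2
Op 4: best P0=NH1 P1=- P2=-
Op 5: best P0=NH1 P1=- P2=-
Op 6: best P0=- P1=- P2=-
Op 7: best P0=NH1 P1=- P2=-
Op 8: best P0=NH1 P1=- P2=-
Op 9: best P0=NH1 P1=- P2=-
Op 10: best P0=NH1 P1=- P2=NH1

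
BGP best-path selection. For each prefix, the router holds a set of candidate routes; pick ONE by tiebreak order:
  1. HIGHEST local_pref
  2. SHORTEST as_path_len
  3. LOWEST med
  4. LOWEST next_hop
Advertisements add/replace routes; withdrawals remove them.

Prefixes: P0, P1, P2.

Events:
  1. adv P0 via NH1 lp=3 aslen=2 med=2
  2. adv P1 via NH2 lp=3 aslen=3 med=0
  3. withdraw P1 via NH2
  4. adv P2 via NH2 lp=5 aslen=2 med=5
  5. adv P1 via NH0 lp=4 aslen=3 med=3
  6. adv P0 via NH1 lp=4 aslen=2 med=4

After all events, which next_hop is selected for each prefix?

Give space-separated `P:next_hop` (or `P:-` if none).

Answer: P0:NH1 P1:NH0 P2:NH2

Derivation:
Op 1: best P0=NH1 P1=- P2=-
Op 2: best P0=NH1 P1=NH2 P2=-
Op 3: best P0=NH1 P1=- P2=-
Op 4: best P0=NH1 P1=- P2=NH2
Op 5: best P0=NH1 P1=NH0 P2=NH2
Op 6: best P0=NH1 P1=NH0 P2=NH2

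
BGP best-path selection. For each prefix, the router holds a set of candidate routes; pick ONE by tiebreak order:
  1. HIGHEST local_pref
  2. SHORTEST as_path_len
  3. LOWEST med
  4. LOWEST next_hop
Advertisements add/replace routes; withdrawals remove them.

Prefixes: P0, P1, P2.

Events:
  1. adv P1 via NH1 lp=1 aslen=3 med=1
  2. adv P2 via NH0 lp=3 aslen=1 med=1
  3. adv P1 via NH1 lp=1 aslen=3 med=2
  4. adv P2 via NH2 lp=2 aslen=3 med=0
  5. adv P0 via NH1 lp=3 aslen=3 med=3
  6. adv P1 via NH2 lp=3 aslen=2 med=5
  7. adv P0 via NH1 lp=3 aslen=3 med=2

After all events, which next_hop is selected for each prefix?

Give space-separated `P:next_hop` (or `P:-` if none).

Answer: P0:NH1 P1:NH2 P2:NH0

Derivation:
Op 1: best P0=- P1=NH1 P2=-
Op 2: best P0=- P1=NH1 P2=NH0
Op 3: best P0=- P1=NH1 P2=NH0
Op 4: best P0=- P1=NH1 P2=NH0
Op 5: best P0=NH1 P1=NH1 P2=NH0
Op 6: best P0=NH1 P1=NH2 P2=NH0
Op 7: best P0=NH1 P1=NH2 P2=NH0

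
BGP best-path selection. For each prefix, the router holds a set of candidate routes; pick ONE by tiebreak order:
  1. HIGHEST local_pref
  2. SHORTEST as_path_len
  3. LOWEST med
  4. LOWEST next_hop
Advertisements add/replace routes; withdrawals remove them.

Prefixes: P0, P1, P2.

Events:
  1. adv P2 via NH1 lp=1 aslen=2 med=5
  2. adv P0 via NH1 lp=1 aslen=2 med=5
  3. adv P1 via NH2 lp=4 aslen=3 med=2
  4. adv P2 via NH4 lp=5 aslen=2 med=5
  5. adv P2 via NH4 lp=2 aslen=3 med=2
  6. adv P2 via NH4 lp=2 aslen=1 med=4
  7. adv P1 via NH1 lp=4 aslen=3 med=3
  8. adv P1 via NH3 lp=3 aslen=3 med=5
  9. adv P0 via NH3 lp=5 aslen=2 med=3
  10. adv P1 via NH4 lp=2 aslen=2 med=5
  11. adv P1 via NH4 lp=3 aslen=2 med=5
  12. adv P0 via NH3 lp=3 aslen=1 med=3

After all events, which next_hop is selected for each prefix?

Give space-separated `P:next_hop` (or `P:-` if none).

Answer: P0:NH3 P1:NH2 P2:NH4

Derivation:
Op 1: best P0=- P1=- P2=NH1
Op 2: best P0=NH1 P1=- P2=NH1
Op 3: best P0=NH1 P1=NH2 P2=NH1
Op 4: best P0=NH1 P1=NH2 P2=NH4
Op 5: best P0=NH1 P1=NH2 P2=NH4
Op 6: best P0=NH1 P1=NH2 P2=NH4
Op 7: best P0=NH1 P1=NH2 P2=NH4
Op 8: best P0=NH1 P1=NH2 P2=NH4
Op 9: best P0=NH3 P1=NH2 P2=NH4
Op 10: best P0=NH3 P1=NH2 P2=NH4
Op 11: best P0=NH3 P1=NH2 P2=NH4
Op 12: best P0=NH3 P1=NH2 P2=NH4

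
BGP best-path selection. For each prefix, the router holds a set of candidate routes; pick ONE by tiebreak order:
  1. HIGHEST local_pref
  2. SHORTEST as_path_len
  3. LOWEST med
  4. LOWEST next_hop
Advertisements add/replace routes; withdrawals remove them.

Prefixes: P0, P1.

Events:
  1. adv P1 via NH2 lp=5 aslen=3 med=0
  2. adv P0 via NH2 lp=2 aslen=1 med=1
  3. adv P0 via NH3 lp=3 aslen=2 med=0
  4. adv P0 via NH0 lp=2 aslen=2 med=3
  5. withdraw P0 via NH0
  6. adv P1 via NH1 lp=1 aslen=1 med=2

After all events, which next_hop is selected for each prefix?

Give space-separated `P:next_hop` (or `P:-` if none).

Op 1: best P0=- P1=NH2
Op 2: best P0=NH2 P1=NH2
Op 3: best P0=NH3 P1=NH2
Op 4: best P0=NH3 P1=NH2
Op 5: best P0=NH3 P1=NH2
Op 6: best P0=NH3 P1=NH2

Answer: P0:NH3 P1:NH2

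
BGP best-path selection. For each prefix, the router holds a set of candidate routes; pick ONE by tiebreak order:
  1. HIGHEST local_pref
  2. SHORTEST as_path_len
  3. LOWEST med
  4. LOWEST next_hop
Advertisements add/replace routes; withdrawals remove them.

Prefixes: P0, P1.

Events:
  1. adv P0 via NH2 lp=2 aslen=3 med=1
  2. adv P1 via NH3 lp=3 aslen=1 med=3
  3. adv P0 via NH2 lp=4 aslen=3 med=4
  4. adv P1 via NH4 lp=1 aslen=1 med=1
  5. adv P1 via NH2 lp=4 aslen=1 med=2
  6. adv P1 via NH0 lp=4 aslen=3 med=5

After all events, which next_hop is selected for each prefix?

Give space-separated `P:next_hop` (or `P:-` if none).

Op 1: best P0=NH2 P1=-
Op 2: best P0=NH2 P1=NH3
Op 3: best P0=NH2 P1=NH3
Op 4: best P0=NH2 P1=NH3
Op 5: best P0=NH2 P1=NH2
Op 6: best P0=NH2 P1=NH2

Answer: P0:NH2 P1:NH2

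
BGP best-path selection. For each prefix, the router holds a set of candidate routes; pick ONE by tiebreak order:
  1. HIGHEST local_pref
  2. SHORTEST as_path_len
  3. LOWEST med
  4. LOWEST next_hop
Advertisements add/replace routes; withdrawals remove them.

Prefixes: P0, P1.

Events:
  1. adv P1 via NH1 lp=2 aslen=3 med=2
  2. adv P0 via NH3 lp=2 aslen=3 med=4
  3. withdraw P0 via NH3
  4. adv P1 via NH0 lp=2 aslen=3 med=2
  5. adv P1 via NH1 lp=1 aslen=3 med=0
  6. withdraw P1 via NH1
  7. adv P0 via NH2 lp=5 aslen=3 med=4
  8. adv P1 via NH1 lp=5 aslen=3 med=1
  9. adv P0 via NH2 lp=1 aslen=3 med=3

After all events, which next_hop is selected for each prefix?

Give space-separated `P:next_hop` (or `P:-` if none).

Op 1: best P0=- P1=NH1
Op 2: best P0=NH3 P1=NH1
Op 3: best P0=- P1=NH1
Op 4: best P0=- P1=NH0
Op 5: best P0=- P1=NH0
Op 6: best P0=- P1=NH0
Op 7: best P0=NH2 P1=NH0
Op 8: best P0=NH2 P1=NH1
Op 9: best P0=NH2 P1=NH1

Answer: P0:NH2 P1:NH1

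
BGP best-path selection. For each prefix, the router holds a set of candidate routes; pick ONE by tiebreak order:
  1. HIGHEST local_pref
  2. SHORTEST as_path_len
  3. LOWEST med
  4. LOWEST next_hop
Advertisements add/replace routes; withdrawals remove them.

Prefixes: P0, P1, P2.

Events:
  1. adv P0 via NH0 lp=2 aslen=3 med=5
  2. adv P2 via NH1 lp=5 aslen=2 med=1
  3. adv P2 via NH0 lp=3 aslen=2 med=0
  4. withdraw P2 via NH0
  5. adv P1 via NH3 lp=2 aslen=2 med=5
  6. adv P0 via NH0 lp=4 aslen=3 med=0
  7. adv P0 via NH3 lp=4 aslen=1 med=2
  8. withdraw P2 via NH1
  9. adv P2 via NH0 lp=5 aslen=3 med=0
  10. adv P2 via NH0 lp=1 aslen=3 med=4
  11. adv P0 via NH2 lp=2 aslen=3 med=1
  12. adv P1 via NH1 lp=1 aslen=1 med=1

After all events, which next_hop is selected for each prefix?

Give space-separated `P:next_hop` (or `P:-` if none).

Answer: P0:NH3 P1:NH3 P2:NH0

Derivation:
Op 1: best P0=NH0 P1=- P2=-
Op 2: best P0=NH0 P1=- P2=NH1
Op 3: best P0=NH0 P1=- P2=NH1
Op 4: best P0=NH0 P1=- P2=NH1
Op 5: best P0=NH0 P1=NH3 P2=NH1
Op 6: best P0=NH0 P1=NH3 P2=NH1
Op 7: best P0=NH3 P1=NH3 P2=NH1
Op 8: best P0=NH3 P1=NH3 P2=-
Op 9: best P0=NH3 P1=NH3 P2=NH0
Op 10: best P0=NH3 P1=NH3 P2=NH0
Op 11: best P0=NH3 P1=NH3 P2=NH0
Op 12: best P0=NH3 P1=NH3 P2=NH0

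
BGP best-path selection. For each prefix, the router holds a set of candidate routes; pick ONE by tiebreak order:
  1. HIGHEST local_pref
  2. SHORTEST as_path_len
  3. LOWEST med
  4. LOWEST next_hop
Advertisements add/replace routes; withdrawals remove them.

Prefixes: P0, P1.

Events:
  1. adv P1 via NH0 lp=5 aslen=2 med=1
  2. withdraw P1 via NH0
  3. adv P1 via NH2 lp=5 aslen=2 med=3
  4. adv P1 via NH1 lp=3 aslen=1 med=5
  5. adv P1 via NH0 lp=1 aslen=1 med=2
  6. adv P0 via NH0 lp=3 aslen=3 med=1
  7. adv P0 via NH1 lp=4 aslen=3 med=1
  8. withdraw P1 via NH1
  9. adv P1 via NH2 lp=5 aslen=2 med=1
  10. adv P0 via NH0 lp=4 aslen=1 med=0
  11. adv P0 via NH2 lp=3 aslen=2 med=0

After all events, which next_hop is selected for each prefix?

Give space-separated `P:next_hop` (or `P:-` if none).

Op 1: best P0=- P1=NH0
Op 2: best P0=- P1=-
Op 3: best P0=- P1=NH2
Op 4: best P0=- P1=NH2
Op 5: best P0=- P1=NH2
Op 6: best P0=NH0 P1=NH2
Op 7: best P0=NH1 P1=NH2
Op 8: best P0=NH1 P1=NH2
Op 9: best P0=NH1 P1=NH2
Op 10: best P0=NH0 P1=NH2
Op 11: best P0=NH0 P1=NH2

Answer: P0:NH0 P1:NH2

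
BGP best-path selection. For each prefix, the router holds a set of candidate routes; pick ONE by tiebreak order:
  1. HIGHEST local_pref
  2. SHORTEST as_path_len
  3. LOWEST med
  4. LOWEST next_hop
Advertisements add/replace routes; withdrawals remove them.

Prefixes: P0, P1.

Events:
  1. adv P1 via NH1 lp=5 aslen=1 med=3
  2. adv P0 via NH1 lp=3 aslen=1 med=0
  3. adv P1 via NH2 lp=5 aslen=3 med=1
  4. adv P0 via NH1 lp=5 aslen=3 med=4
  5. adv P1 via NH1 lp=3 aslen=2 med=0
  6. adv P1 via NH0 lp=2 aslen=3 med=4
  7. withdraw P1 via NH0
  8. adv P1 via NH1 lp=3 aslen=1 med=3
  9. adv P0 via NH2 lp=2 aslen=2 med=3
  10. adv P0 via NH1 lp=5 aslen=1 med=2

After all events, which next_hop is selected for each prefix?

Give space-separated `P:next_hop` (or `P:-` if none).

Answer: P0:NH1 P1:NH2

Derivation:
Op 1: best P0=- P1=NH1
Op 2: best P0=NH1 P1=NH1
Op 3: best P0=NH1 P1=NH1
Op 4: best P0=NH1 P1=NH1
Op 5: best P0=NH1 P1=NH2
Op 6: best P0=NH1 P1=NH2
Op 7: best P0=NH1 P1=NH2
Op 8: best P0=NH1 P1=NH2
Op 9: best P0=NH1 P1=NH2
Op 10: best P0=NH1 P1=NH2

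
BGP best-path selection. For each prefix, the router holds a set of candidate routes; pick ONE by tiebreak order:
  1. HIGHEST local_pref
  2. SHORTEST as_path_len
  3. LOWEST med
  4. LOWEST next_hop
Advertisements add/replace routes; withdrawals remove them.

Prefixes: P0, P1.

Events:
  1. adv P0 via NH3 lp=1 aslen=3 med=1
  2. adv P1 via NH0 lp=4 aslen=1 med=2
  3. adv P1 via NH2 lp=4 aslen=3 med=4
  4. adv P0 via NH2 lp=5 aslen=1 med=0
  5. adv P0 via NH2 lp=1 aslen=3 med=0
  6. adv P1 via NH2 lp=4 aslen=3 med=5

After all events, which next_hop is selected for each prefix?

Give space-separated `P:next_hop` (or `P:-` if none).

Answer: P0:NH2 P1:NH0

Derivation:
Op 1: best P0=NH3 P1=-
Op 2: best P0=NH3 P1=NH0
Op 3: best P0=NH3 P1=NH0
Op 4: best P0=NH2 P1=NH0
Op 5: best P0=NH2 P1=NH0
Op 6: best P0=NH2 P1=NH0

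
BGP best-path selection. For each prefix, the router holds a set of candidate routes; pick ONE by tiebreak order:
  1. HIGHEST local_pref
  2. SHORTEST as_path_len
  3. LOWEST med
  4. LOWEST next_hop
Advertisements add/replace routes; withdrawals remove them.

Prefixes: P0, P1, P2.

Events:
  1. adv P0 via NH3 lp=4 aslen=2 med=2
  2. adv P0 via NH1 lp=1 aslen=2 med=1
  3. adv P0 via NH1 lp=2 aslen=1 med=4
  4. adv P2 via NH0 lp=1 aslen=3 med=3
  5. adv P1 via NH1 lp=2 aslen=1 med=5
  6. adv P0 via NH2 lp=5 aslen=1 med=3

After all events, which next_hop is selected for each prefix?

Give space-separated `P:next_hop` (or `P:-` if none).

Op 1: best P0=NH3 P1=- P2=-
Op 2: best P0=NH3 P1=- P2=-
Op 3: best P0=NH3 P1=- P2=-
Op 4: best P0=NH3 P1=- P2=NH0
Op 5: best P0=NH3 P1=NH1 P2=NH0
Op 6: best P0=NH2 P1=NH1 P2=NH0

Answer: P0:NH2 P1:NH1 P2:NH0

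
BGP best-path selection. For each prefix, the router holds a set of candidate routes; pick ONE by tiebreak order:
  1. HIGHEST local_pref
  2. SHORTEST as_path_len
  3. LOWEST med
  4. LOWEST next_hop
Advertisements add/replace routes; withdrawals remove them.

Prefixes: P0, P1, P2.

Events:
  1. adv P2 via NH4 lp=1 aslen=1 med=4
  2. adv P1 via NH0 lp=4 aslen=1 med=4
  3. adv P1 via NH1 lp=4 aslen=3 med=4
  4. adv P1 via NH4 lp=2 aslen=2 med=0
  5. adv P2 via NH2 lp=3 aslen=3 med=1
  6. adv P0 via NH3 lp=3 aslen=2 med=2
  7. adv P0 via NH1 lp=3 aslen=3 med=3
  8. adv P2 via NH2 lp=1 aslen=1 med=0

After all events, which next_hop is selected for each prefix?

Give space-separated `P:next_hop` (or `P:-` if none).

Answer: P0:NH3 P1:NH0 P2:NH2

Derivation:
Op 1: best P0=- P1=- P2=NH4
Op 2: best P0=- P1=NH0 P2=NH4
Op 3: best P0=- P1=NH0 P2=NH4
Op 4: best P0=- P1=NH0 P2=NH4
Op 5: best P0=- P1=NH0 P2=NH2
Op 6: best P0=NH3 P1=NH0 P2=NH2
Op 7: best P0=NH3 P1=NH0 P2=NH2
Op 8: best P0=NH3 P1=NH0 P2=NH2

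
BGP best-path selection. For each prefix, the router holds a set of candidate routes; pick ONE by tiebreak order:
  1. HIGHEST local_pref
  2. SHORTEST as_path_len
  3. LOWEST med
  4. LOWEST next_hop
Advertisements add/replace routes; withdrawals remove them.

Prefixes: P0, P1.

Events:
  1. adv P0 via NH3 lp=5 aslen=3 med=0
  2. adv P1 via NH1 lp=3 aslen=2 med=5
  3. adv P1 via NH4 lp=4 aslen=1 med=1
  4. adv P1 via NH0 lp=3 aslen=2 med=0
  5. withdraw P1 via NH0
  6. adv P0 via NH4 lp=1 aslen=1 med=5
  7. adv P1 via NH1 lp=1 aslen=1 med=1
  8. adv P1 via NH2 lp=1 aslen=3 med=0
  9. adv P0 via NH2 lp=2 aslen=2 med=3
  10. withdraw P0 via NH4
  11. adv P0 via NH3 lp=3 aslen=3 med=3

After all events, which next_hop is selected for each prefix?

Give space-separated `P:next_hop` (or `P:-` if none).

Op 1: best P0=NH3 P1=-
Op 2: best P0=NH3 P1=NH1
Op 3: best P0=NH3 P1=NH4
Op 4: best P0=NH3 P1=NH4
Op 5: best P0=NH3 P1=NH4
Op 6: best P0=NH3 P1=NH4
Op 7: best P0=NH3 P1=NH4
Op 8: best P0=NH3 P1=NH4
Op 9: best P0=NH3 P1=NH4
Op 10: best P0=NH3 P1=NH4
Op 11: best P0=NH3 P1=NH4

Answer: P0:NH3 P1:NH4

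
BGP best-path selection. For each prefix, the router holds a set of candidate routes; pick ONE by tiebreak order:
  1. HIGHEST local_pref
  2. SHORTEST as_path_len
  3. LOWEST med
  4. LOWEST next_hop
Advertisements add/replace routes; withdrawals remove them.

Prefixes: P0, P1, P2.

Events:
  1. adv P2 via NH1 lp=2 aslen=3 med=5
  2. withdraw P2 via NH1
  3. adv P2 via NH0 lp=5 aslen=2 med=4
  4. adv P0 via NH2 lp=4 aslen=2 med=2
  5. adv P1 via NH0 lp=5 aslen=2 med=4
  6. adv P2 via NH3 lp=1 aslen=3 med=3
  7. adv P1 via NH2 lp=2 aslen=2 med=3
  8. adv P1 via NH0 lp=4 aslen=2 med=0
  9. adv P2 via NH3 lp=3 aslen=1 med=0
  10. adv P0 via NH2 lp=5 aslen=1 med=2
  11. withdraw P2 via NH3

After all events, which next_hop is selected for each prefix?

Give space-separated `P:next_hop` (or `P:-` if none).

Op 1: best P0=- P1=- P2=NH1
Op 2: best P0=- P1=- P2=-
Op 3: best P0=- P1=- P2=NH0
Op 4: best P0=NH2 P1=- P2=NH0
Op 5: best P0=NH2 P1=NH0 P2=NH0
Op 6: best P0=NH2 P1=NH0 P2=NH0
Op 7: best P0=NH2 P1=NH0 P2=NH0
Op 8: best P0=NH2 P1=NH0 P2=NH0
Op 9: best P0=NH2 P1=NH0 P2=NH0
Op 10: best P0=NH2 P1=NH0 P2=NH0
Op 11: best P0=NH2 P1=NH0 P2=NH0

Answer: P0:NH2 P1:NH0 P2:NH0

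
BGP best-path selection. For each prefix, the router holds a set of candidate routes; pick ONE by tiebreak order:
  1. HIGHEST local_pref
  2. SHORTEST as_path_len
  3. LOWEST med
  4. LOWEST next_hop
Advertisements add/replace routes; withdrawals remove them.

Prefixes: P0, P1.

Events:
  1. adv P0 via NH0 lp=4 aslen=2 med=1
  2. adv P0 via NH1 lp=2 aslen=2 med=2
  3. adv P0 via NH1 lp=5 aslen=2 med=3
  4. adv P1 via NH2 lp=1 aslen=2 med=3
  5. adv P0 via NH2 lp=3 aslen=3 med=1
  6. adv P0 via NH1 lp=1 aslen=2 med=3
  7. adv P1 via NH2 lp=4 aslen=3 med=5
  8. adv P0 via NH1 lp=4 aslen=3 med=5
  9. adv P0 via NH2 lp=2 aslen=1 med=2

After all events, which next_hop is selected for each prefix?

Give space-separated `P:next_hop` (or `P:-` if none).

Op 1: best P0=NH0 P1=-
Op 2: best P0=NH0 P1=-
Op 3: best P0=NH1 P1=-
Op 4: best P0=NH1 P1=NH2
Op 5: best P0=NH1 P1=NH2
Op 6: best P0=NH0 P1=NH2
Op 7: best P0=NH0 P1=NH2
Op 8: best P0=NH0 P1=NH2
Op 9: best P0=NH0 P1=NH2

Answer: P0:NH0 P1:NH2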